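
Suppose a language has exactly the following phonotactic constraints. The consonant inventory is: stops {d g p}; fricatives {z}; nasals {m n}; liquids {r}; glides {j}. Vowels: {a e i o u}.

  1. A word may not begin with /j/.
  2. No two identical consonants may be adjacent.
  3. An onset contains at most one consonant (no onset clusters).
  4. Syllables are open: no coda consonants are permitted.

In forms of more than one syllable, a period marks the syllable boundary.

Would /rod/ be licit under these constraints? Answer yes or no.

/rod/ — violates constraint 4: syllable 1 coda /d/ has 1 consonant (> 0) → illicit

no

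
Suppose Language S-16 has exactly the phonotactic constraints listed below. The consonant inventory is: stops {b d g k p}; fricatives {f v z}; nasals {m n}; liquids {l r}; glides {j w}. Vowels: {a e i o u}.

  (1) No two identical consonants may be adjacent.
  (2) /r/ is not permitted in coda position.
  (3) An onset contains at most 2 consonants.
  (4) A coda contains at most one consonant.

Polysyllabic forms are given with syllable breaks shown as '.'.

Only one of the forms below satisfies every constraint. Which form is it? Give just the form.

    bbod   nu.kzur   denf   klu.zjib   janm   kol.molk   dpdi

bbod — violates constraint 1: adjacent identical consonants /bb/ → ill-formed
nu.kzur — violates constraint 2: syllable 2 coda contains /r/ → ill-formed
denf — violates constraint 4: syllable 1 coda /nf/ has 2 consonants (> 1) → ill-formed
klu.zjib — σ1 onset /kl/ (2C), coda /∅/ ok; σ2 onset /zj/ (2C), coda /b/ ok → well-formed
janm — violates constraint 4: syllable 1 coda /nm/ has 2 consonants (> 1) → ill-formed
kol.molk — violates constraint 4: syllable 2 coda /lk/ has 2 consonants (> 1) → ill-formed
dpdi — violates constraint 3: syllable 1 onset /dpd/ has 3 consonants (> 2) → ill-formed

klu.zjib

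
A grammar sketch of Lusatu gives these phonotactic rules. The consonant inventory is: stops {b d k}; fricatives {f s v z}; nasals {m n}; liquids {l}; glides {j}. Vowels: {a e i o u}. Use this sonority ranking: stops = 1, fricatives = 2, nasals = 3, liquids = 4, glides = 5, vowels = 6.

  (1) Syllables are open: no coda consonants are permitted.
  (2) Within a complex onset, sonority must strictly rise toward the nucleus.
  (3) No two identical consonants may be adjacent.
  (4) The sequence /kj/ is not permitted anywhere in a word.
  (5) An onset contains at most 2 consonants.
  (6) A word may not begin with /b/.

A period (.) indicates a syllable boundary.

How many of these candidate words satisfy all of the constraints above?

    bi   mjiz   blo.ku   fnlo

0

bi — violates constraint 6: word begins with /b/ → ill-formed
mjiz — violates constraint 1: syllable 1 coda /z/ has 1 consonant (> 0) → ill-formed
blo.ku — violates constraint 6: word begins with /b/ → ill-formed
fnlo — violates constraint 5: syllable 1 onset /fnl/ has 3 consonants (> 2) → ill-formed
No form is well-formed → 0.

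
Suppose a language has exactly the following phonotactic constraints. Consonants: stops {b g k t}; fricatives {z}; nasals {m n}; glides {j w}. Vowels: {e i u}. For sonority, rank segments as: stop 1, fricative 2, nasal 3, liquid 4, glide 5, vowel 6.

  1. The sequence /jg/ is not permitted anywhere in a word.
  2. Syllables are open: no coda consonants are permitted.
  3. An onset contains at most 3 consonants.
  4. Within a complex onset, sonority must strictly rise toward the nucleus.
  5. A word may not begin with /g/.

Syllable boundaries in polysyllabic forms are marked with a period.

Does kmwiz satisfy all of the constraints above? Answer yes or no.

no

kmwiz — violates constraint 2: syllable 1 coda /z/ has 1 consonant (> 0) → ill-formed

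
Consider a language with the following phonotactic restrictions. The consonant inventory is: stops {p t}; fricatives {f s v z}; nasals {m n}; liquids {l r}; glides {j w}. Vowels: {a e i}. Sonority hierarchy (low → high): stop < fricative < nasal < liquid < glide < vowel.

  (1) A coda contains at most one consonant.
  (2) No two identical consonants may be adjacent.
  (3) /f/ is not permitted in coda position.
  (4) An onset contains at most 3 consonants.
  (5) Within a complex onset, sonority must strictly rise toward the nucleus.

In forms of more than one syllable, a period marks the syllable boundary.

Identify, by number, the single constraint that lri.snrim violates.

lri.snrim: syllable 1 onset /lr/: /l/ (liquid, 4) → /r/ (liquid, 4) does not rise.
This is a violation of constraint 5: "Within a complex onset, sonority must strictly rise toward the nucleus."
The remaining constraints (1, 2, 3, 4) are satisfied.

5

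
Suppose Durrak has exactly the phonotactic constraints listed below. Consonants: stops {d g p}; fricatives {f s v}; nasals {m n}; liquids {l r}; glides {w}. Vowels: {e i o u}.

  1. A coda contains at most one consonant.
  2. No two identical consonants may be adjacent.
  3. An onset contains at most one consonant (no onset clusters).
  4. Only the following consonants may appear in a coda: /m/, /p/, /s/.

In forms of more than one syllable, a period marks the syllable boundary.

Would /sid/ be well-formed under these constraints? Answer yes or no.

no

/sid/ — violates constraint 4: syllable 1 coda contains /d/, which is not a licensed coda consonant → ill-formed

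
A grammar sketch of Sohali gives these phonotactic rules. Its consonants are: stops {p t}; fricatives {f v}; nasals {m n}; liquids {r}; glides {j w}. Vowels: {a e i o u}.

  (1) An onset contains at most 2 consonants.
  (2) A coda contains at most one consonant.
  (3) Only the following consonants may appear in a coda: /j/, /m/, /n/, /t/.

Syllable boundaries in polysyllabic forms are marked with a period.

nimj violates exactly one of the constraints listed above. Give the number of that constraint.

2

nimj: syllable 1 coda /mj/ has 2 consonants (> 1).
This is a violation of constraint 2: "A coda contains at most one consonant."
The remaining constraints (1, 3) are satisfied.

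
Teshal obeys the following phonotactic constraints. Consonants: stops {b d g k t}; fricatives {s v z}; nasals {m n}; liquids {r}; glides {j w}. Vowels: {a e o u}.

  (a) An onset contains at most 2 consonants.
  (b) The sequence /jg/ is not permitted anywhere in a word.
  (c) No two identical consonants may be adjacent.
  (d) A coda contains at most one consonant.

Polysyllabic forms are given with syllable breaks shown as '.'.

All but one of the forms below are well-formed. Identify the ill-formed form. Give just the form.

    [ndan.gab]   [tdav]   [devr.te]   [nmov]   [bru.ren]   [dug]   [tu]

[devr.te]

[ndan.gab] — σ1 onset /nd/ (2C), coda /n/ ok; σ2 onset /g/, coda /b/ ok → well-formed
[tdav] — σ1 onset /td/ (2C), coda /v/ ok → well-formed
[devr.te] — violates constraint (d): syllable 1 coda /vr/ has 2 consonants (> 1) → ill-formed
[nmov] — σ1 onset /nm/ (2C), coda /v/ ok → well-formed
[bru.ren] — σ1 onset /br/ (2C), coda /∅/ ok; σ2 onset /r/, coda /n/ ok → well-formed
[dug] — σ1 onset /d/, coda /g/ ok → well-formed
[tu] — σ1 onset /t/, coda /∅/ ok → well-formed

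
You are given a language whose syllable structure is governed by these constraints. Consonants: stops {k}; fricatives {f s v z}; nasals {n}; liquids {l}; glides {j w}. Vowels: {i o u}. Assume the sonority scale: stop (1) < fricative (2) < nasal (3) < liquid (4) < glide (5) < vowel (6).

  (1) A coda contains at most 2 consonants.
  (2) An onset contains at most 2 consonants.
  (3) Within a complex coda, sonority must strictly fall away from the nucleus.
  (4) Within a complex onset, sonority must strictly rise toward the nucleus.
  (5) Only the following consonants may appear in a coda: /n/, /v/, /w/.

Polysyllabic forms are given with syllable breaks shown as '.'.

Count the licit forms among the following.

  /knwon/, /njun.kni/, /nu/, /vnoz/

/knwon/ — violates constraint 2: syllable 1 onset /knw/ has 3 consonants (> 2) → illicit
/njun.kni/ — σ1 onset /nj/ (3→5 rises), coda /n/ ok; σ2 onset /kn/ (1→3 rises), coda /∅/ ok → licit
/nu/ — σ1 onset /n/, coda /∅/ ok → licit
/vnoz/ — violates constraint 5: syllable 1 coda contains /z/, which is not a licensed coda consonant → illicit
Licit: /njun.kni/, /nu/ → 2.

2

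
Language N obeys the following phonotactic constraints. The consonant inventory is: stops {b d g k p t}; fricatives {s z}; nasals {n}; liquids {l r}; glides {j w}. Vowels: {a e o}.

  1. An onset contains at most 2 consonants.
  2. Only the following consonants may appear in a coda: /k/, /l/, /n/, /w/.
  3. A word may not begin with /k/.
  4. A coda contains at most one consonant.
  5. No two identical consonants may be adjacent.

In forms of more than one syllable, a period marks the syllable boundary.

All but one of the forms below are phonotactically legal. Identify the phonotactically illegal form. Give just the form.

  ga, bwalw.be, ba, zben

ga — σ1 onset /g/, coda /∅/ ok → phonotactically legal
bwalw.be — violates constraint 4: syllable 1 coda /lw/ has 2 consonants (> 1) → phonotactically illegal
ba — σ1 onset /b/, coda /∅/ ok → phonotactically legal
zben — σ1 onset /zb/ (2C), coda /n/ ok → phonotactically legal

bwalw.be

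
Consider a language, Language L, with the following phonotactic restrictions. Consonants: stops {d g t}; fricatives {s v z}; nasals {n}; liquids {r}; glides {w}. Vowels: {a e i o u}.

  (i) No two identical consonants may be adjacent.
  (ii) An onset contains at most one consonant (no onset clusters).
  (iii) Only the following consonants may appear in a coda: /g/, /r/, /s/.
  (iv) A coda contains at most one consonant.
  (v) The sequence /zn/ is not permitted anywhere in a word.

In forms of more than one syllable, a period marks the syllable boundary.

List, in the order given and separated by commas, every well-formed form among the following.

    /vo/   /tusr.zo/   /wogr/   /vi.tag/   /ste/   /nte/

/vo/ — σ1 onset /v/, coda /∅/ ok → well-formed
/tusr.zo/ — violates constraint (iv): syllable 1 coda /sr/ has 2 consonants (> 1) → ill-formed
/wogr/ — violates constraint (iv): syllable 1 coda /gr/ has 2 consonants (> 1) → ill-formed
/vi.tag/ — σ1 onset /v/, coda /∅/ ok; σ2 onset /t/, coda /g/ ok → well-formed
/ste/ — violates constraint (ii): syllable 1 onset /st/ has 2 consonants (> 1) → ill-formed
/nte/ — violates constraint (ii): syllable 1 onset /nt/ has 2 consonants (> 1) → ill-formed

/vo/, /vi.tag/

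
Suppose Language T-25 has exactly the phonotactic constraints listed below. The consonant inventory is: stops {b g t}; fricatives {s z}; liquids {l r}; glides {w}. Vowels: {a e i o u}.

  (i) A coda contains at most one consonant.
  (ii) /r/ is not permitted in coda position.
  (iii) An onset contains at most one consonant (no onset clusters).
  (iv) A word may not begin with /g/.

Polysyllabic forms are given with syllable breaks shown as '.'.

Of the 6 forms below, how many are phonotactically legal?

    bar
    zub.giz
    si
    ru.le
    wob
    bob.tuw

bar — violates constraint (ii): syllable 1 coda contains /r/ → phonotactically illegal
zub.giz — σ1 onset /z/, coda /b/ ok; σ2 onset /g/, coda /z/ ok → phonotactically legal
si — σ1 onset /s/, coda /∅/ ok → phonotactically legal
ru.le — σ1 onset /r/, coda /∅/ ok; σ2 onset /l/, coda /∅/ ok → phonotactically legal
wob — σ1 onset /w/, coda /b/ ok → phonotactically legal
bob.tuw — σ1 onset /b/, coda /b/ ok; σ2 onset /t/, coda /w/ ok → phonotactically legal
Phonotactically legal: zub.giz, si, ru.le, wob, bob.tuw → 5.

5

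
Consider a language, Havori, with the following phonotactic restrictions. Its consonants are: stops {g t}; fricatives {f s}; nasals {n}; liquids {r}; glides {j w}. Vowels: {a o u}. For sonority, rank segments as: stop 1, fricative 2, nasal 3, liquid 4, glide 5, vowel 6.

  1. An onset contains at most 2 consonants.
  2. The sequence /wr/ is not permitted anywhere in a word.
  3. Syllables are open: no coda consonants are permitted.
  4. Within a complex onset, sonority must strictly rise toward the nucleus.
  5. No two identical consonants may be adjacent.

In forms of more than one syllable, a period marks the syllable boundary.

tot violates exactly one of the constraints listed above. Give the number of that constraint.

3

tot: syllable 1 coda /t/ has 1 consonant (> 0).
This is a violation of constraint 3: "Syllables are open: no coda consonants are permitted."
The remaining constraints (1, 2, 4, 5) are satisfied.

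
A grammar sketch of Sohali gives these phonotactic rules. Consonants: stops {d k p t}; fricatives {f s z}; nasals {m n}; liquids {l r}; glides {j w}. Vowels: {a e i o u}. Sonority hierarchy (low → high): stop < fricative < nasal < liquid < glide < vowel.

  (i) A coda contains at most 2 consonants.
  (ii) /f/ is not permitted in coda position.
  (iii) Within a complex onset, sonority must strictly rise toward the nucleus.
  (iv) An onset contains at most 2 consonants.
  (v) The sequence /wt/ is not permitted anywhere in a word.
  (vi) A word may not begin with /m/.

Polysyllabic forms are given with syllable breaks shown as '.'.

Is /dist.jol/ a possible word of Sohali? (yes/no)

/dist.jol/ — σ1 onset /d/, coda /st/ (2C) ok; σ2 onset /j/, coda /l/ ok → licit

yes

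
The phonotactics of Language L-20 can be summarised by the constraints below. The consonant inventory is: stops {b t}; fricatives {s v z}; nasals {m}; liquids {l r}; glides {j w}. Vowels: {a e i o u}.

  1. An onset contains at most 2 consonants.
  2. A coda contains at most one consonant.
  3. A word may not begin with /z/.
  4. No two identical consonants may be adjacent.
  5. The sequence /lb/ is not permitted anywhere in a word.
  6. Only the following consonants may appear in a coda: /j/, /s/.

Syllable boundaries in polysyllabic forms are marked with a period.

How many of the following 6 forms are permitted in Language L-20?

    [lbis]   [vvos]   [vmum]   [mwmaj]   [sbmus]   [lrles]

0

[lbis] — violates constraint 5: contains banned sequence /lb/ → not permitted
[vvos] — violates constraint 4: adjacent identical consonants /vv/ → not permitted
[vmum] — violates constraint 6: syllable 1 coda contains /m/, which is not a licensed coda consonant → not permitted
[mwmaj] — violates constraint 1: syllable 1 onset /mwm/ has 3 consonants (> 2) → not permitted
[sbmus] — violates constraint 1: syllable 1 onset /sbm/ has 3 consonants (> 2) → not permitted
[lrles] — violates constraint 1: syllable 1 onset /lrl/ has 3 consonants (> 2) → not permitted
No form is permitted → 0.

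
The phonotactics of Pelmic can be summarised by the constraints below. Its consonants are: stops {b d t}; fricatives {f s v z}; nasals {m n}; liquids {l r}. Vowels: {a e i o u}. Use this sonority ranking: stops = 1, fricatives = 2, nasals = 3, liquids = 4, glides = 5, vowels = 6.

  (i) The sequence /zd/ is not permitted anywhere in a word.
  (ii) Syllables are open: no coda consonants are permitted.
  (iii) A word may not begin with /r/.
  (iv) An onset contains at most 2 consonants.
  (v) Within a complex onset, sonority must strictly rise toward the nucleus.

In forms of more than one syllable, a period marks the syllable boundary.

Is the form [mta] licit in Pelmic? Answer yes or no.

[mta] — violates constraint (v): syllable 1 onset /mt/: /m/ (nasal, 3) → /t/ (stop, 1) does not rise → illicit

no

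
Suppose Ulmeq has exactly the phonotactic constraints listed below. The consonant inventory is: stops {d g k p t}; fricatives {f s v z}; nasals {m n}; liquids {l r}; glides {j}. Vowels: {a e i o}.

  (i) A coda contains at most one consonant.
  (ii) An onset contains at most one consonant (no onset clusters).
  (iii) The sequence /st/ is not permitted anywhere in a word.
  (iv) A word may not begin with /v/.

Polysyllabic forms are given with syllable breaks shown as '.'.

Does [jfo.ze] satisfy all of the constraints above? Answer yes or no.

no

[jfo.ze] — violates constraint (ii): syllable 1 onset /jf/ has 2 consonants (> 1) → ill-formed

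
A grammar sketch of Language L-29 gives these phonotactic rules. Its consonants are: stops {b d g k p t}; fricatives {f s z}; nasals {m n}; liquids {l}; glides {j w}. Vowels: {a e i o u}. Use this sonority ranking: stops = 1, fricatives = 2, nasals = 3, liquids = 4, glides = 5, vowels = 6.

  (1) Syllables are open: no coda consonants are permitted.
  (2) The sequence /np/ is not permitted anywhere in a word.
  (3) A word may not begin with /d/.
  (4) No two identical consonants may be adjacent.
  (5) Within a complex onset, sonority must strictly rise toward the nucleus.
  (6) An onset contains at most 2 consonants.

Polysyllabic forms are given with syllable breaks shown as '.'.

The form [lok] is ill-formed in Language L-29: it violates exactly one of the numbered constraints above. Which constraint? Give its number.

[lok]: syllable 1 coda /k/ has 1 consonant (> 0).
This is a violation of constraint 1: "Syllables are open: no coda consonants are permitted."
The remaining constraints (2, 3, 4, 5, 6) are satisfied.

1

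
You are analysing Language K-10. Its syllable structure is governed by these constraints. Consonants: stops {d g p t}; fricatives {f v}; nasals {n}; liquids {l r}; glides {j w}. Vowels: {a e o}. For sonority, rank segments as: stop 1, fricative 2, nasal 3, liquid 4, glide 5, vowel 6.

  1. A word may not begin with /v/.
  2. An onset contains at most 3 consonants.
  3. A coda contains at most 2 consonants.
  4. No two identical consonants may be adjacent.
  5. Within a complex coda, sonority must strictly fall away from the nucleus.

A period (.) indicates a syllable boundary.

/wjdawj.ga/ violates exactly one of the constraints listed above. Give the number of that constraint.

/wjdawj.ga/: syllable 1 coda /wj/: /w/ (glide, 5) → /j/ (glide, 5) does not fall.
This is a violation of constraint 5: "Within a complex coda, sonority must strictly fall away from the nucleus."
The remaining constraints (1, 2, 3, 4) are satisfied.

5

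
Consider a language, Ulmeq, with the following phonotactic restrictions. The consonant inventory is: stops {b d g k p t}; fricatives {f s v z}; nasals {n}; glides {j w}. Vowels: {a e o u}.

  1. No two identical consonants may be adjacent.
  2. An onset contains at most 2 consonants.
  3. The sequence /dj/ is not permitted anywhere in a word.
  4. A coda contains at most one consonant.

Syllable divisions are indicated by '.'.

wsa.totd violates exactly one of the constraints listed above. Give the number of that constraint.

wsa.totd: syllable 2 coda /td/ has 2 consonants (> 1).
This is a violation of constraint 4: "A coda contains at most one consonant."
The remaining constraints (1, 2, 3) are satisfied.

4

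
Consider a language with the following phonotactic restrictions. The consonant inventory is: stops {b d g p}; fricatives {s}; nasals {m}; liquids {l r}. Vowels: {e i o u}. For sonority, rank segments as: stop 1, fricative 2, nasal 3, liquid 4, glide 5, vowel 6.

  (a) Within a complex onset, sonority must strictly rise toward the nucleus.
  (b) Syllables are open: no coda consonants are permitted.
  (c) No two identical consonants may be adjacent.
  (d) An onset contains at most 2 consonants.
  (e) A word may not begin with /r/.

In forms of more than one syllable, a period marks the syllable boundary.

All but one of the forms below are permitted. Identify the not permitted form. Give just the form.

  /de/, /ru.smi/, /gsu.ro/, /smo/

/de/ — σ1 onset /d/, coda /∅/ ok → permitted
/ru.smi/ — violates constraint (e): word begins with /r/ → not permitted
/gsu.ro/ — σ1 onset /gs/ (1→2 rises), coda /∅/ ok; σ2 onset /r/, coda /∅/ ok → permitted
/smo/ — σ1 onset /sm/ (2→3 rises), coda /∅/ ok → permitted

/ru.smi/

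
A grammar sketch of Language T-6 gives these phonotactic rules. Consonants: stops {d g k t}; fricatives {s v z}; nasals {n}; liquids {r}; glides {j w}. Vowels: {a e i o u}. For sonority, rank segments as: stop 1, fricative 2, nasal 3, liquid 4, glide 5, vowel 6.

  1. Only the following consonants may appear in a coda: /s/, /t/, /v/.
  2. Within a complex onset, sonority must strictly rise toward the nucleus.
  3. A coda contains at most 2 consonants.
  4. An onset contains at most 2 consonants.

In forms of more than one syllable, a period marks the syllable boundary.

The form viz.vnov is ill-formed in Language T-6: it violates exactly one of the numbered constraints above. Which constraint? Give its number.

1

viz.vnov: syllable 1 coda contains /z/, which is not a licensed coda consonant.
This is a violation of constraint 1: "Only the following consonants may appear in a coda: /s/, /t/, /v/."
The remaining constraints (2, 3, 4) are satisfied.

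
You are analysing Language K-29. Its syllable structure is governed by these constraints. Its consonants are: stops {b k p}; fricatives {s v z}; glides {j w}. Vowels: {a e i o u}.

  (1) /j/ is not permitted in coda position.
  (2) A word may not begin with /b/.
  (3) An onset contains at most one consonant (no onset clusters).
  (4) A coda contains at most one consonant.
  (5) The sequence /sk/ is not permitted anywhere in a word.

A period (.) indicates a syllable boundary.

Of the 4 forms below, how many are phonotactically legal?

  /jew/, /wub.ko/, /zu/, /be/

/jew/ — σ1 onset /j/, coda /w/ ok → phonotactically legal
/wub.ko/ — σ1 onset /w/, coda /b/ ok; σ2 onset /k/, coda /∅/ ok → phonotactically legal
/zu/ — σ1 onset /z/, coda /∅/ ok → phonotactically legal
/be/ — violates constraint 2: word begins with /b/ → phonotactically illegal
Phonotactically legal: /jew/, /wub.ko/, /zu/ → 3.

3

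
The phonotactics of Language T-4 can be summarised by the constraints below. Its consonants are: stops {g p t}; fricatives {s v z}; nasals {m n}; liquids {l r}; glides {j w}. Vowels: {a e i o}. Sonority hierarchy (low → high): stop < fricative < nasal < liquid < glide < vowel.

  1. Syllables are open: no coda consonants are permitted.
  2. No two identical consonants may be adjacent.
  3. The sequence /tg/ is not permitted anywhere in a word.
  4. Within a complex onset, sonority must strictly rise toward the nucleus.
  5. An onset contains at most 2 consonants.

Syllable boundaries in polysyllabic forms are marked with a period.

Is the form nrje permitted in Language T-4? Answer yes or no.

nrje — violates constraint 5: syllable 1 onset /nrj/ has 3 consonants (> 2) → not permitted

no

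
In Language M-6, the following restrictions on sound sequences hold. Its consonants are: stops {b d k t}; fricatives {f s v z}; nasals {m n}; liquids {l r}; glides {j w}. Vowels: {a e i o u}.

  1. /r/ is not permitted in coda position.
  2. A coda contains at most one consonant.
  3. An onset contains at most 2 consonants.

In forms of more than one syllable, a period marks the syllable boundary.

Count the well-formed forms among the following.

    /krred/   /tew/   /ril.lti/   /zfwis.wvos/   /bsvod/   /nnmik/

/krred/ — violates constraint 3: syllable 1 onset /krr/ has 3 consonants (> 2) → ill-formed
/tew/ — σ1 onset /t/, coda /w/ ok → well-formed
/ril.lti/ — σ1 onset /r/, coda /l/ ok; σ2 onset /lt/ (2C), coda /∅/ ok → well-formed
/zfwis.wvos/ — violates constraint 3: syllable 1 onset /zfw/ has 3 consonants (> 2) → ill-formed
/bsvod/ — violates constraint 3: syllable 1 onset /bsv/ has 3 consonants (> 2) → ill-formed
/nnmik/ — violates constraint 3: syllable 1 onset /nnm/ has 3 consonants (> 2) → ill-formed
Well-formed: /tew/, /ril.lti/ → 2.

2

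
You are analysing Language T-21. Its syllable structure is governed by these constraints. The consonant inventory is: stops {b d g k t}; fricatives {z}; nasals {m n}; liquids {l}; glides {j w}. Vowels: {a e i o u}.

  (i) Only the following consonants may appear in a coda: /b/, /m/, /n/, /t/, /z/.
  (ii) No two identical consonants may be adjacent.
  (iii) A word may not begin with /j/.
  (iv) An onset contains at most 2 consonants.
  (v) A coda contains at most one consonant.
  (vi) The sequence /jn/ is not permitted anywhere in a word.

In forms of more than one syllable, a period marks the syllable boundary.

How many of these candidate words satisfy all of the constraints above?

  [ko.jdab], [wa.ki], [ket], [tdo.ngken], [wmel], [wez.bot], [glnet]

4

[ko.jdab] — σ1 onset /k/, coda /∅/ ok; σ2 onset /jd/ (2C), coda /b/ ok → permitted
[wa.ki] — σ1 onset /w/, coda /∅/ ok; σ2 onset /k/, coda /∅/ ok → permitted
[ket] — σ1 onset /k/, coda /t/ ok → permitted
[tdo.ngken] — violates constraint (iv): syllable 2 onset /ngk/ has 3 consonants (> 2) → not permitted
[wmel] — violates constraint (i): syllable 1 coda contains /l/, which is not a licensed coda consonant → not permitted
[wez.bot] — σ1 onset /w/, coda /z/ ok; σ2 onset /b/, coda /t/ ok → permitted
[glnet] — violates constraint (iv): syllable 1 onset /gln/ has 3 consonants (> 2) → not permitted
Permitted: [ko.jdab], [wa.ki], [ket], [wez.bot] → 4.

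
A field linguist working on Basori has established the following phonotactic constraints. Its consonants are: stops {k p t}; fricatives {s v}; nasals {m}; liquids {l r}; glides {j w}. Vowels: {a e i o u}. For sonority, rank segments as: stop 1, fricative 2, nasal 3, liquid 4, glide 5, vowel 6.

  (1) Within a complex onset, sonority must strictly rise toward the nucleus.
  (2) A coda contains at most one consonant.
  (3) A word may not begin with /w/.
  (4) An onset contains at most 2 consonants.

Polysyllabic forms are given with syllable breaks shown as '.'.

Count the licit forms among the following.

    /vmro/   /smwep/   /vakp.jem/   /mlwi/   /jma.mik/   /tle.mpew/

/vmro/ — violates constraint 4: syllable 1 onset /vmr/ has 3 consonants (> 2) → illicit
/smwep/ — violates constraint 4: syllable 1 onset /smw/ has 3 consonants (> 2) → illicit
/vakp.jem/ — violates constraint 2: syllable 1 coda /kp/ has 2 consonants (> 1) → illicit
/mlwi/ — violates constraint 4: syllable 1 onset /mlw/ has 3 consonants (> 2) → illicit
/jma.mik/ — violates constraint 1: syllable 1 onset /jm/: /j/ (glide, 5) → /m/ (nasal, 3) does not rise → illicit
/tle.mpew/ — violates constraint 1: syllable 2 onset /mp/: /m/ (nasal, 3) → /p/ (stop, 1) does not rise → illicit
No form is licit → 0.

0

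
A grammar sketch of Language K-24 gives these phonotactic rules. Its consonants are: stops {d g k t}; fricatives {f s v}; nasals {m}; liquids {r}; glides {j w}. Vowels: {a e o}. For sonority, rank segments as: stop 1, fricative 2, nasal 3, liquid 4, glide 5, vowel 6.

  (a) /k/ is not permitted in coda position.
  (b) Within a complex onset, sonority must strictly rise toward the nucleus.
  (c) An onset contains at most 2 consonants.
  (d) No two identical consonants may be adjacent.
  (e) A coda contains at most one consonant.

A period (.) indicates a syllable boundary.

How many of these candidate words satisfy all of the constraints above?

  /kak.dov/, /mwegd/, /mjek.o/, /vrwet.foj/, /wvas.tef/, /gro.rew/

1

/kak.dov/ — violates constraint (a): syllable 1 coda contains /k/ → illicit
/mwegd/ — violates constraint (e): syllable 1 coda /gd/ has 2 consonants (> 1) → illicit
/mjek.o/ — violates constraint (a): syllable 1 coda contains /k/ → illicit
/vrwet.foj/ — violates constraint (c): syllable 1 onset /vrw/ has 3 consonants (> 2) → illicit
/wvas.tef/ — violates constraint (b): syllable 1 onset /wv/: /w/ (glide, 5) → /v/ (fricative, 2) does not rise → illicit
/gro.rew/ — σ1 onset /gr/ (1→4 rises), coda /∅/ ok; σ2 onset /r/, coda /w/ ok → licit
Licit: /gro.rew/ → 1.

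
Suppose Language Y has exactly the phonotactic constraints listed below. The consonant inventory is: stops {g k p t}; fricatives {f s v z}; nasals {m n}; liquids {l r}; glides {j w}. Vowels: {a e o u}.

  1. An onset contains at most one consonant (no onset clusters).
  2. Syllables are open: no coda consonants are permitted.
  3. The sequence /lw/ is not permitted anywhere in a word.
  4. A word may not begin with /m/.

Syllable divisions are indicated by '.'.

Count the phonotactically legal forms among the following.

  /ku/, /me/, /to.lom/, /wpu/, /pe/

/ku/ — σ1 onset /k/, coda /∅/ ok → phonotactically legal
/me/ — violates constraint 4: word begins with /m/ → phonotactically illegal
/to.lom/ — violates constraint 2: syllable 2 coda /m/ has 1 consonant (> 0) → phonotactically illegal
/wpu/ — violates constraint 1: syllable 1 onset /wp/ has 2 consonants (> 1) → phonotactically illegal
/pe/ — σ1 onset /p/, coda /∅/ ok → phonotactically legal
Phonotactically legal: /ku/, /pe/ → 2.

2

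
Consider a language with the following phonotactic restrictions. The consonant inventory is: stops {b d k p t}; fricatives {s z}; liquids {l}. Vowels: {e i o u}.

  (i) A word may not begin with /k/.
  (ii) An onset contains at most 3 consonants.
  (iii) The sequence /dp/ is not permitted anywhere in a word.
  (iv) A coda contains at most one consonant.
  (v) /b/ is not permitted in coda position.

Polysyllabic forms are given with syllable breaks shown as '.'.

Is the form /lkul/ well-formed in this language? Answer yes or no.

/lkul/ — σ1 onset /lk/ (2C), coda /l/ ok → well-formed

yes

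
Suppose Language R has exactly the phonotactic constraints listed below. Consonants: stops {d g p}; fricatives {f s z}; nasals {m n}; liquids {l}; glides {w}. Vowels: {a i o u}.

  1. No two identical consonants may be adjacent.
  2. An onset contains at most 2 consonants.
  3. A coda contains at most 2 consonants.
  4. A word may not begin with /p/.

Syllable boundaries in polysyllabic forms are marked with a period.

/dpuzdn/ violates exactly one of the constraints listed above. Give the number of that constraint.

3

/dpuzdn/: syllable 1 coda /zdn/ has 3 consonants (> 2).
This is a violation of constraint 3: "A coda contains at most 2 consonants."
The remaining constraints (1, 2, 4) are satisfied.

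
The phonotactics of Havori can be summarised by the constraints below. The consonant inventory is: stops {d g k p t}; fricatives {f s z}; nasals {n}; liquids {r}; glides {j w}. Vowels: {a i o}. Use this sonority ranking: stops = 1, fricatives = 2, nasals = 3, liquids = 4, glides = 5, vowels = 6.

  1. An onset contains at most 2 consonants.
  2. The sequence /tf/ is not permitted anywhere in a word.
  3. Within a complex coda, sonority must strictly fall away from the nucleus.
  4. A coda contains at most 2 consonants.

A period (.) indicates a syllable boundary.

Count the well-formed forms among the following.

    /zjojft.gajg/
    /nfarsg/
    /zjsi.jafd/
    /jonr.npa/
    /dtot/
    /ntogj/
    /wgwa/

1

/zjojft.gajg/ — violates constraint 4: syllable 1 coda /jft/ has 3 consonants (> 2) → ill-formed
/nfarsg/ — violates constraint 4: syllable 1 coda /rsg/ has 3 consonants (> 2) → ill-formed
/zjsi.jafd/ — violates constraint 1: syllable 1 onset /zjs/ has 3 consonants (> 2) → ill-formed
/jonr.npa/ — violates constraint 3: syllable 1 coda /nr/: /n/ (nasal, 3) → /r/ (liquid, 4) does not fall → ill-formed
/dtot/ — σ1 onset /dt/ (2C), coda /t/ ok → well-formed
/ntogj/ — violates constraint 3: syllable 1 coda /gj/: /g/ (stop, 1) → /j/ (glide, 5) does not fall → ill-formed
/wgwa/ — violates constraint 1: syllable 1 onset /wgw/ has 3 consonants (> 2) → ill-formed
Well-formed: /dtot/ → 1.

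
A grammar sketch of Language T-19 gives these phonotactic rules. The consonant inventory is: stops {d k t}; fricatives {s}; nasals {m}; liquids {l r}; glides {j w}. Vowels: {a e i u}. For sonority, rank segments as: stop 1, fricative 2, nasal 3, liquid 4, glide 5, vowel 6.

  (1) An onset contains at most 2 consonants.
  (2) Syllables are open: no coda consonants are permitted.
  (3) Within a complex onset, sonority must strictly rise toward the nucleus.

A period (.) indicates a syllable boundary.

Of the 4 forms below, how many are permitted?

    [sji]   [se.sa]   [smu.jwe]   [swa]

[sji] — σ1 onset /sj/ (2→5 rises), coda /∅/ ok → permitted
[se.sa] — σ1 onset /s/, coda /∅/ ok; σ2 onset /s/, coda /∅/ ok → permitted
[smu.jwe] — violates constraint 3: syllable 2 onset /jw/: /j/ (glide, 5) → /w/ (glide, 5) does not rise → not permitted
[swa] — σ1 onset /sw/ (2→5 rises), coda /∅/ ok → permitted
Permitted: [sji], [se.sa], [swa] → 3.

3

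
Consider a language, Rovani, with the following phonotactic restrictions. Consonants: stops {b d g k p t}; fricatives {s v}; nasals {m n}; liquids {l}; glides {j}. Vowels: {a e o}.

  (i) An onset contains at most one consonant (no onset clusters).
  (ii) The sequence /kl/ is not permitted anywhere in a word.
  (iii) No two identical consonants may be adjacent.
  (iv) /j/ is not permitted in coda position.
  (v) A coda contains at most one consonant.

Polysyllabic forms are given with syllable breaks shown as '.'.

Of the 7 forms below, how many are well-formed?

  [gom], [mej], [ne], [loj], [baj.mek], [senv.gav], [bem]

[gom] — σ1 onset /g/, coda /m/ ok → well-formed
[mej] — violates constraint (iv): syllable 1 coda contains /j/ → ill-formed
[ne] — σ1 onset /n/, coda /∅/ ok → well-formed
[loj] — violates constraint (iv): syllable 1 coda contains /j/ → ill-formed
[baj.mek] — violates constraint (iv): syllable 1 coda contains /j/ → ill-formed
[senv.gav] — violates constraint (v): syllable 1 coda /nv/ has 2 consonants (> 1) → ill-formed
[bem] — σ1 onset /b/, coda /m/ ok → well-formed
Well-formed: [gom], [ne], [bem] → 3.

3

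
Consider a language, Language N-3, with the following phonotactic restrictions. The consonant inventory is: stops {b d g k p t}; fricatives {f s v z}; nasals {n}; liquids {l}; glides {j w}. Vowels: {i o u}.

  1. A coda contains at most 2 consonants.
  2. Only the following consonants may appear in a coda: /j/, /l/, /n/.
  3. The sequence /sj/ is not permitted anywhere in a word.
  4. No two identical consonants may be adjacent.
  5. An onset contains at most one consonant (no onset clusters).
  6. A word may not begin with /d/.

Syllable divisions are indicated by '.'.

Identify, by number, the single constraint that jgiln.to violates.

jgiln.to: syllable 1 onset /jg/ has 2 consonants (> 1).
This is a violation of constraint 5: "An onset contains at most one consonant (no onset clusters)."
The remaining constraints (1, 2, 3, 4, 6) are satisfied.

5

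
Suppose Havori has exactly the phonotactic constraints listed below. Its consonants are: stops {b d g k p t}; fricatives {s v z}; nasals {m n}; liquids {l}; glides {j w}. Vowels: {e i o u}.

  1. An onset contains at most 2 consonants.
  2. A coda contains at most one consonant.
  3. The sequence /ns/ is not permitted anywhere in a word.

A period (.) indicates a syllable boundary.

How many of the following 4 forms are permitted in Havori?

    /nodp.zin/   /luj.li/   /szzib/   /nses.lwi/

1

/nodp.zin/ — violates constraint 2: syllable 1 coda /dp/ has 2 consonants (> 1) → not permitted
/luj.li/ — σ1 onset /l/, coda /j/ ok; σ2 onset /l/, coda /∅/ ok → permitted
/szzib/ — violates constraint 1: syllable 1 onset /szz/ has 3 consonants (> 2) → not permitted
/nses.lwi/ — violates constraint 3: contains banned sequence /ns/ → not permitted
Permitted: /luj.li/ → 1.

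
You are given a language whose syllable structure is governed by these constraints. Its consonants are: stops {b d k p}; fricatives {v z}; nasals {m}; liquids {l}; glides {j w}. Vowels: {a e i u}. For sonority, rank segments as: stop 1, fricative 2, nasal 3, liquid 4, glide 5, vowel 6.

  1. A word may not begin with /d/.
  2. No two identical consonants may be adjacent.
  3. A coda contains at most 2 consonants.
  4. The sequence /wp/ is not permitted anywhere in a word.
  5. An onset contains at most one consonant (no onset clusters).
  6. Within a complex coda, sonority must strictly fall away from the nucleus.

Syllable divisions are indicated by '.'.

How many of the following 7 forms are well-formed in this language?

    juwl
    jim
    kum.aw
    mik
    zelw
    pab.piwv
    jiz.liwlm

juwl — σ1 onset /j/, coda /wl/ (5→4 falls) ok → well-formed
jim — σ1 onset /j/, coda /m/ ok → well-formed
kum.aw — σ1 onset /k/, coda /m/ ok; σ2 onset /∅/, coda /w/ ok → well-formed
mik — σ1 onset /m/, coda /k/ ok → well-formed
zelw — violates constraint 6: syllable 1 coda /lw/: /l/ (liquid, 4) → /w/ (glide, 5) does not fall → ill-formed
pab.piwv — σ1 onset /p/, coda /b/ ok; σ2 onset /p/, coda /wv/ (5→2 falls) ok → well-formed
jiz.liwlm — violates constraint 3: syllable 2 coda /wlm/ has 3 consonants (> 2) → ill-formed
Well-formed: juwl, jim, kum.aw, mik, pab.piwv → 5.

5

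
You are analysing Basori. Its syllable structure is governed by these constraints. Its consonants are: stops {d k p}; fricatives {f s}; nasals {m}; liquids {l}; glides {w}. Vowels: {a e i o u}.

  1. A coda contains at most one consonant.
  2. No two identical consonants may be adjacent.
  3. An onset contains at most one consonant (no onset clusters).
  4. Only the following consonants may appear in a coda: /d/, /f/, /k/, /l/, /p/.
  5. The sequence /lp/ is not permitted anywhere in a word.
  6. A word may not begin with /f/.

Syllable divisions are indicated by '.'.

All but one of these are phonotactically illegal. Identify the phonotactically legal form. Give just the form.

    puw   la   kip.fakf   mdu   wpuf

la

puw — violates constraint 4: syllable 1 coda contains /w/, which is not a licensed coda consonant → phonotactically illegal
la — σ1 onset /l/, coda /∅/ ok → phonotactically legal
kip.fakf — violates constraint 1: syllable 2 coda /kf/ has 2 consonants (> 1) → phonotactically illegal
mdu — violates constraint 3: syllable 1 onset /md/ has 2 consonants (> 1) → phonotactically illegal
wpuf — violates constraint 3: syllable 1 onset /wp/ has 2 consonants (> 1) → phonotactically illegal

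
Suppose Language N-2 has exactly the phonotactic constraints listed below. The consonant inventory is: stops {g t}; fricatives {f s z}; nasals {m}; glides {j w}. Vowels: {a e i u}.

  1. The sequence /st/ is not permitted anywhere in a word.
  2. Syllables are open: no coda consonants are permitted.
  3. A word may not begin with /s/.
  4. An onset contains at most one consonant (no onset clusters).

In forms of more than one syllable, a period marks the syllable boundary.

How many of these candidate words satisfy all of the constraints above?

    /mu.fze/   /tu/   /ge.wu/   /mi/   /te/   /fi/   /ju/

6

/mu.fze/ — violates constraint 4: syllable 2 onset /fz/ has 2 consonants (> 1) → phonotactically illegal
/tu/ — σ1 onset /t/, coda /∅/ ok → phonotactically legal
/ge.wu/ — σ1 onset /g/, coda /∅/ ok; σ2 onset /w/, coda /∅/ ok → phonotactically legal
/mi/ — σ1 onset /m/, coda /∅/ ok → phonotactically legal
/te/ — σ1 onset /t/, coda /∅/ ok → phonotactically legal
/fi/ — σ1 onset /f/, coda /∅/ ok → phonotactically legal
/ju/ — σ1 onset /j/, coda /∅/ ok → phonotactically legal
Phonotactically legal: /tu/, /ge.wu/, /mi/, /te/, /fi/, /ju/ → 6.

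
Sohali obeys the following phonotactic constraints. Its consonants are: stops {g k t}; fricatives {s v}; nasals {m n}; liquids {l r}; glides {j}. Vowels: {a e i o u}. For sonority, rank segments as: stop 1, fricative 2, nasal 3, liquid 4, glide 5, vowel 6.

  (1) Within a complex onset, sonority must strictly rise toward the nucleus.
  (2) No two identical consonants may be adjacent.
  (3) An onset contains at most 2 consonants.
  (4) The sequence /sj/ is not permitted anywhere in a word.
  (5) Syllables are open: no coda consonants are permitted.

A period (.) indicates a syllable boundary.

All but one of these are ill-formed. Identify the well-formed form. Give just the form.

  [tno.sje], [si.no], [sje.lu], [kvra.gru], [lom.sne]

[tno.sje] — violates constraint 4: contains banned sequence /sj/ → ill-formed
[si.no] — σ1 onset /s/, coda /∅/ ok; σ2 onset /n/, coda /∅/ ok → well-formed
[sje.lu] — violates constraint 4: contains banned sequence /sj/ → ill-formed
[kvra.gru] — violates constraint 3: syllable 1 onset /kvr/ has 3 consonants (> 2) → ill-formed
[lom.sne] — violates constraint 5: syllable 1 coda /m/ has 1 consonant (> 0) → ill-formed

[si.no]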